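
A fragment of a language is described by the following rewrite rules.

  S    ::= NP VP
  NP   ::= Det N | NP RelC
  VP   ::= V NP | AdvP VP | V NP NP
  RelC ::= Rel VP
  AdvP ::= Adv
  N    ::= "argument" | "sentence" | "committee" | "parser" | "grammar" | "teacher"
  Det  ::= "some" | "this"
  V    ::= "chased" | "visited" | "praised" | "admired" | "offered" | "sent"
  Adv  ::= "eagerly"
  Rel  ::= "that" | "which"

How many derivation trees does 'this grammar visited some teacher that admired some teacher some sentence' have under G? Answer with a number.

2

The two bracketings:
[S [NP [Det this] [N grammar]] [VP [V visited] [NP [NP [Det some] [N teacher]] [RelC [Rel that] [VP [V admired] [NP [Det some] [N teacher]] [NP [Det some] [N sentence]]]]]]]
[S [NP [Det this] [N grammar]] [VP [V visited] [NP [NP [Det some] [N teacher]] [RelC [Rel that] [VP [V admired] [NP [Det some] [N teacher]]]]] [NP [Det some] [N sentence]]]]
The trees differ in how a recursive rule is bracketed over the same span.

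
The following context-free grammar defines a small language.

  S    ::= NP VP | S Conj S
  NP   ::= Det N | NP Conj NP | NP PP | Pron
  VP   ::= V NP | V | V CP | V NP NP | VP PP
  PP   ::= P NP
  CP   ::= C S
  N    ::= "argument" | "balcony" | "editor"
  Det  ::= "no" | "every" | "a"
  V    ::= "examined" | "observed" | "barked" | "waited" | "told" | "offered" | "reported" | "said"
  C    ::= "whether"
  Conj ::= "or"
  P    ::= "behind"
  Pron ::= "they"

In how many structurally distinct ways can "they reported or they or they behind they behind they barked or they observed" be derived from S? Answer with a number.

10

Two of the 10 distinct bracketings:
[S [S [NP [Pron they]] [VP [V reported]]] [Conj or] [S [S [NP [NP [Pron they]] [Conj or] [NP [NP [Pron they]] [PP [P behind] [NP [NP [Pron they]] [PP [P behind] [NP [Pron they]]]]]]] [VP [V barked]]] [Conj or] [S [NP [Pron they]] [VP [V observed]]]]]
[S [S [NP [Pron they]] [VP [V reported]]] [Conj or] [S [S [NP [NP [Pron they]] [Conj or] [NP [NP [NP [Pron they]] [PP [P behind] [NP [Pron they]]]] [PP [P behind] [NP [Pron they]]]]] [VP [V barked]]] [Conj or] [S [NP [Pron they]] [VP [V observed]]]]]
The trees differ in how a recursive rule is bracketed over the same span.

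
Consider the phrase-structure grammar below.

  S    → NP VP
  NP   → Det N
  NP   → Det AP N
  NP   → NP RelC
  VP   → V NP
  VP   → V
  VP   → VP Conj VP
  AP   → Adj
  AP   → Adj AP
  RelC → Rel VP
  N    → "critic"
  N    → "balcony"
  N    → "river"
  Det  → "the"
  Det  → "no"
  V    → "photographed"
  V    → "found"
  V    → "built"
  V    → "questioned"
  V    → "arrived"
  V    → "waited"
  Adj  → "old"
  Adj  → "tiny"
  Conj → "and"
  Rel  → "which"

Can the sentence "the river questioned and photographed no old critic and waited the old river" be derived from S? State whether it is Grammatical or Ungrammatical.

S
  NP
    Det: the
    N: river
  VP
    VP
      V: questioned
    Conj: and
    VP
      VP
        V: photographed
        NP
          Det: no
          AP
            Adj: old
          N: critic
      Conj: and
      VP
        V: waited
        NP
          Det: the
          AP
            Adj: old
          N: river
Every word is introduced by a lexical rule and the phrasal rules combine the resulting categories into a single S.

Grammatical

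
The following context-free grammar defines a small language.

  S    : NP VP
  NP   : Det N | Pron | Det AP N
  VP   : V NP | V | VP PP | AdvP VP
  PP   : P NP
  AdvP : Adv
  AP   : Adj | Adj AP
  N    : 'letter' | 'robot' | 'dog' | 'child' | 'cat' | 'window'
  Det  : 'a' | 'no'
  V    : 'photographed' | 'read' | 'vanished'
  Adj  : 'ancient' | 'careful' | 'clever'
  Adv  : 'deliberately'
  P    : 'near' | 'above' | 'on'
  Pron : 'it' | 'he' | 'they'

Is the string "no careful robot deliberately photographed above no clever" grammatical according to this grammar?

For S → NP VP, the only prefix that parses as NP is 'no careful robot', but the remainder 'deliberately photographed above no clever' is not a VP under these rules.

Ungrammatical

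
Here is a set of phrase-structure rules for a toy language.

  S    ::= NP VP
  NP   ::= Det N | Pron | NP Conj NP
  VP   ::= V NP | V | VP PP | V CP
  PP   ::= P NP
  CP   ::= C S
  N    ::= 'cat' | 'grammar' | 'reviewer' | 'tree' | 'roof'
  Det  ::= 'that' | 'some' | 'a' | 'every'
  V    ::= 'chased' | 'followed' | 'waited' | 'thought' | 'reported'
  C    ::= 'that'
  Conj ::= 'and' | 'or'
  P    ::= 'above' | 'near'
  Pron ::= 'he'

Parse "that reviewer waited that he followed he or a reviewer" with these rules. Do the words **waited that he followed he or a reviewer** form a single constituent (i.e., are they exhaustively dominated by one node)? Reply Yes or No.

Yes

[S [NP [Det that] [N reviewer]] [VP [V waited] [CP [C that] [S [NP [Pron he]] [VP [V followed] [NP [NP [Pron he]] [Conj or] [NP [Det a] [N reviewer]]]]]]]]
The words 'waited that he followed he or a reviewer' are exhaustively dominated by a single VP node (built by VP → V CP), so they form a constituent.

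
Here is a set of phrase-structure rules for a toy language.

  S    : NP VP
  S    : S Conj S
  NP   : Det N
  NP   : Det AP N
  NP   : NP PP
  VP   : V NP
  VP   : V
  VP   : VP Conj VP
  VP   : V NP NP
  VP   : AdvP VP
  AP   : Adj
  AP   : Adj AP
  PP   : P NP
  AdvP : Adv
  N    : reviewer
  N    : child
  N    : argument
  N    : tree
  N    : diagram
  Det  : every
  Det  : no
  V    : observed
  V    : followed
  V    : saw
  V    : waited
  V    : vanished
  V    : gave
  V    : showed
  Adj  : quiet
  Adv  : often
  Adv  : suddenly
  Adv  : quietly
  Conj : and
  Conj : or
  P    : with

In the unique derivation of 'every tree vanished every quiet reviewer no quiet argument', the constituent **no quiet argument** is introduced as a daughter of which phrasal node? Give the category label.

VP

S
  NP
    Det: every
    N: tree
  VP
    V: vanished
    NP
      Det: every
      AP
        Adj: quiet
      N: reviewer
    NP
      Det: no
      AP
        Adj: quiet
      N: argument
The span 'no quiet argument' is the NP node built by NP → Det AP N.
Its mother is the VP built by VP → V NP NP.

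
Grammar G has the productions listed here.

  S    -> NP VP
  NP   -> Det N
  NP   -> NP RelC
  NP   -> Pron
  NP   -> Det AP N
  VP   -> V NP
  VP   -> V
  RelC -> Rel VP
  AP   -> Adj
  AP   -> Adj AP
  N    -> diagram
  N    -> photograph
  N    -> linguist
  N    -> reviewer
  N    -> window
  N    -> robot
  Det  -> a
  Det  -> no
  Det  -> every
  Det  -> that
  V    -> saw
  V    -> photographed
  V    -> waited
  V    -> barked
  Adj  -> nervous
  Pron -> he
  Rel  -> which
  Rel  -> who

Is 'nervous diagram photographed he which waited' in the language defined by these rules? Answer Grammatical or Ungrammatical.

Ungrammatical

For S → NP VP, no prefix of the string parses as an NP.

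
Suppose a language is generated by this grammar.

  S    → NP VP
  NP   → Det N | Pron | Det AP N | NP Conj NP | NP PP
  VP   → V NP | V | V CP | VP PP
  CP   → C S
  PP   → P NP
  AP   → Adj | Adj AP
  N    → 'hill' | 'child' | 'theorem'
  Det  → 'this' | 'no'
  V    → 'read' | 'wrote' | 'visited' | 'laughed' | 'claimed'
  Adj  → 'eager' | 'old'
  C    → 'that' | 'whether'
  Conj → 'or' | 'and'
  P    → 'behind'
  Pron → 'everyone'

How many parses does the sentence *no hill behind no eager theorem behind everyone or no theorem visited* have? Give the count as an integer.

Two of the 5 distinct bracketings:
[S [NP [NP [NP [Det no] [N hill]] [PP [P behind] [NP [NP [Det no] [AP [Adj eager]] [N theorem]] [PP [P behind] [NP [Pron everyone]]]]]] [Conj or] [NP [Det no] [N theorem]]] [VP [V visited]]]
[S [NP [NP [NP [NP [Det no] [N hill]] [PP [P behind] [NP [Det no] [AP [Adj eager]] [N theorem]]]] [PP [P behind] [NP [Pron everyone]]]] [Conj or] [NP [Det no] [N theorem]]] [VP [V visited]]]
The trees differ in how a recursive rule is bracketed over the same span.

5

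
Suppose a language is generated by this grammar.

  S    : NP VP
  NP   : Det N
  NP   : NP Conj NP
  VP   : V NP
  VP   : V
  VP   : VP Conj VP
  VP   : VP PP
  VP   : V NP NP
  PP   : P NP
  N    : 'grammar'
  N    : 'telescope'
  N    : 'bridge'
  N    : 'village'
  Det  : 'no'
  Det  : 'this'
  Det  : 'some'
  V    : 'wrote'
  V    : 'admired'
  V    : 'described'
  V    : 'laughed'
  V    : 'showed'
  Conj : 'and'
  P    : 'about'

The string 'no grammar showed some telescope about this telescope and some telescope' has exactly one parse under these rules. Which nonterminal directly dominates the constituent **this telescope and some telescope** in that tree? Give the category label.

[S [NP [Det no] [N grammar]] [VP [VP [V showed] [NP [Det some] [N telescope]]] [PP [P about] [NP [NP [Det this] [N telescope]] [Conj and] [NP [Det some] [N telescope]]]]]]
The span 'this telescope and some telescope' is the NP node built by NP → NP Conj NP.
Its mother is the PP built by PP → P NP.

PP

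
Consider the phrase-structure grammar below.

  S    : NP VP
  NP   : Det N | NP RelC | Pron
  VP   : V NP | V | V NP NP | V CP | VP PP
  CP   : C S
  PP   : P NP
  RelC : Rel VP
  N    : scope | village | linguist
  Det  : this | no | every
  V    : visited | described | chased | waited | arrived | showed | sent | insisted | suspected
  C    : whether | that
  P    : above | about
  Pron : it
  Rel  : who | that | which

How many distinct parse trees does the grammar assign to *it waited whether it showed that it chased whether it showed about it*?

4

Two of the 4 distinct bracketings:
[S [NP [Pron it]] [VP [V waited] [CP [C whether] [S [NP [Pron it]] [VP [V showed] [CP [C that] [S [NP [Pron it]] [VP [V chased] [CP [C whether] [S [NP [Pron it]] [VP [VP [V showed]] [PP [P about] [NP [Pron it]]]]]]]]]]]]]]
[S [NP [Pron it]] [VP [V waited] [CP [C whether] [S [NP [Pron it]] [VP [V showed] [CP [C that] [S [NP [Pron it]] [VP [VP [V chased] [CP [C whether] [S [NP [Pron it]] [VP [V showed]]]]] [PP [P about] [NP [Pron it]]]]]]]]]]]
The trees differ in how a recursive rule is bracketed over the same span.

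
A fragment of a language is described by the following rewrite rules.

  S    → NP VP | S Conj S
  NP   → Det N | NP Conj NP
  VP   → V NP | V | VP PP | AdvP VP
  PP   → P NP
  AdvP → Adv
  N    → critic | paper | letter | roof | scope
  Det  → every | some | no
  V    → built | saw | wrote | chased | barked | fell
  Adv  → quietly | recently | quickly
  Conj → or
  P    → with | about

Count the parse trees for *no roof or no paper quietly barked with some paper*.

The two bracketings:
[S [NP [NP [Det no] [N roof]] [Conj or] [NP [Det no] [N paper]]] [VP [VP [AdvP [Adv quietly]] [VP [V barked]]] [PP [P with] [NP [Det some] [N paper]]]]]
[S [NP [NP [Det no] [N roof]] [Conj or] [NP [Det no] [N paper]]] [VP [AdvP [Adv quietly]] [VP [VP [V barked]] [PP [P with] [NP [Det some] [N paper]]]]]]
The trees differ in how a recursive rule is bracketed over the same span.

2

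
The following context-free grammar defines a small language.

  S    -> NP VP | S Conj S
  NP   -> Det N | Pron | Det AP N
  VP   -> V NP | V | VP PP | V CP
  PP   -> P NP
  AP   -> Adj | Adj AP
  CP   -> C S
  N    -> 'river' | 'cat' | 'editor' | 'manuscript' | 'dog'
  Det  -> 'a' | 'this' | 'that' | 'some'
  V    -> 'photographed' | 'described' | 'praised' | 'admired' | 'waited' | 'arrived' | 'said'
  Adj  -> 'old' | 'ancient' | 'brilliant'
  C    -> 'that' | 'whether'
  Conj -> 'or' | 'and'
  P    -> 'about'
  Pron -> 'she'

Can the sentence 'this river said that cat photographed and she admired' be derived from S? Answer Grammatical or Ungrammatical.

Ungrammatical

For S → NP VP, the only prefix that parses as NP is 'this river', but the remainder 'said that cat photographed and she admired' is not a VP under these rules. The alternative S rule S → S Conj S likewise has no satisfying split.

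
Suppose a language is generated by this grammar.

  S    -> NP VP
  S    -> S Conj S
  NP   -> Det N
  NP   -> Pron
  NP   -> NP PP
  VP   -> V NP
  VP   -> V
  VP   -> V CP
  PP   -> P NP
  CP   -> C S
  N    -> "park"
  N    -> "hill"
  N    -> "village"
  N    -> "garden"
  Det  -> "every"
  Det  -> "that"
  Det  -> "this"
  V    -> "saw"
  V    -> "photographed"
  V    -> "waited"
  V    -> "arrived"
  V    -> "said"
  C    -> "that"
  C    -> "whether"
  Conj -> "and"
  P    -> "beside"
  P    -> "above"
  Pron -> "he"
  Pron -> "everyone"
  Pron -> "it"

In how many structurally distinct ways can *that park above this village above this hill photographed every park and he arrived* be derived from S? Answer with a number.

The two bracketings:
[S [S [NP [NP [Det that] [N park]] [PP [P above] [NP [NP [Det this] [N village]] [PP [P above] [NP [Det this] [N hill]]]]]] [VP [V photographed] [NP [Det every] [N park]]]] [Conj and] [S [NP [Pron he]] [VP [V arrived]]]]
[S [S [NP [NP [NP [Det that] [N park]] [PP [P above] [NP [Det this] [N village]]]] [PP [P above] [NP [Det this] [N hill]]]] [VP [V photographed] [NP [Det every] [N park]]]] [Conj and] [S [NP [Pron he]] [VP [V arrived]]]]
The trees differ in how a recursive rule is bracketed over the same span.

2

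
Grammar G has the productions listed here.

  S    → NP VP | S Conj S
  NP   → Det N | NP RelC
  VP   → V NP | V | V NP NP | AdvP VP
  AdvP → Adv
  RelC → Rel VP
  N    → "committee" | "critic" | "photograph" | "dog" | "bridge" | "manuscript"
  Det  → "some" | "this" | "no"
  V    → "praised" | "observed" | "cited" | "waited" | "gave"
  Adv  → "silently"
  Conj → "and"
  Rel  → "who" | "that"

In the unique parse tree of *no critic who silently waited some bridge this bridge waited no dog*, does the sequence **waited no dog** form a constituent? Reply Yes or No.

[S [NP [NP [Det no] [N critic]] [RelC [Rel who] [VP [AdvP [Adv silently]] [VP [V waited] [NP [Det some] [N bridge]] [NP [Det this] [N bridge]]]]]] [VP [V waited] [NP [Det no] [N dog]]]]
The words 'waited no dog' are exhaustively dominated by a single VP node (built by VP → V NP), so they form a constituent.

Yes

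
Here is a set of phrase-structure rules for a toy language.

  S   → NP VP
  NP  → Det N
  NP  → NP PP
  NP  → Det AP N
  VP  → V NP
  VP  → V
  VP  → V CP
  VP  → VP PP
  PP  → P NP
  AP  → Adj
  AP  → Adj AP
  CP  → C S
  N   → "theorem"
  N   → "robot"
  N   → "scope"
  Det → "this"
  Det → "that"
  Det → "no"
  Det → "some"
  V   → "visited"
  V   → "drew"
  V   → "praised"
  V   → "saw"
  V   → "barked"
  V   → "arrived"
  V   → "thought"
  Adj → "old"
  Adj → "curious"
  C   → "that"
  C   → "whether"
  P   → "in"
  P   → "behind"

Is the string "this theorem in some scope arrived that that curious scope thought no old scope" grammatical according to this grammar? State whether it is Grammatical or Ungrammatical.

Grammatical

[S [NP [NP [Det this] [N theorem]] [PP [P in] [NP [Det some] [N scope]]]] [VP [V arrived] [CP [C that] [S [NP [Det that] [AP [Adj curious]] [N scope]] [VP [V thought] [NP [Det no] [AP [Adj old]] [N scope]]]]]]]
Each bracket corresponds to one application of a listed rule, so the string is derivable from S.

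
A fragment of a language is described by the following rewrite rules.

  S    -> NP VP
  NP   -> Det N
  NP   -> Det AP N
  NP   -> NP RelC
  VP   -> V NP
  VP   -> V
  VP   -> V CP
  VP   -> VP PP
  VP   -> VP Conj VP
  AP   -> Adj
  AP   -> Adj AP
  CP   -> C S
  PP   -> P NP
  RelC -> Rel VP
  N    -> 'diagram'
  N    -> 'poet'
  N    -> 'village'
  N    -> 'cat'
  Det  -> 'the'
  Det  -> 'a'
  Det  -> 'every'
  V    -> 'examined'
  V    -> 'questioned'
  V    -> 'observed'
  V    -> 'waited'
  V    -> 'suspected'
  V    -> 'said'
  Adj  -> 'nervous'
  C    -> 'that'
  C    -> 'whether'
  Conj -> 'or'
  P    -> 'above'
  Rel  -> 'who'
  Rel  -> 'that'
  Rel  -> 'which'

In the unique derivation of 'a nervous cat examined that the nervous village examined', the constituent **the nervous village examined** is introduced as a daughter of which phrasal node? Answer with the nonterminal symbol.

[S [NP [Det a] [AP [Adj nervous]] [N cat]] [VP [V examined] [CP [C that] [S [NP [Det the] [AP [Adj nervous]] [N village]] [VP [V examined]]]]]]
The span 'the nervous village examined' is the S node built by S → NP VP.
Its mother is the CP built by CP → C S.

CP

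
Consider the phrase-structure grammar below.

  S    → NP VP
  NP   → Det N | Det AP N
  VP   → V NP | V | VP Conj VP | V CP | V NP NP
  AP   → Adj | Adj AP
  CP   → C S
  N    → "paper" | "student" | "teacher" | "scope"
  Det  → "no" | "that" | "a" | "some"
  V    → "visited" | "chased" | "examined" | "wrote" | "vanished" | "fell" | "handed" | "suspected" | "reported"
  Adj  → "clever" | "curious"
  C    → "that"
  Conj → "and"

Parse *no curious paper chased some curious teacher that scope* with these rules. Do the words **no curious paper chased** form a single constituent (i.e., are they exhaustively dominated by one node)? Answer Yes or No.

No

[S [NP [Det no] [AP [Adj curious]] [N paper]] [VP [V chased] [NP [Det some] [AP [Adj curious]] [N teacher]] [NP [Det that] [N scope]]]]
The smallest constituent containing 'no curious paper chased' is the S spanning 'no curious paper chased some curious teacher that scope'; no single node in the tree dominates exactly the given words.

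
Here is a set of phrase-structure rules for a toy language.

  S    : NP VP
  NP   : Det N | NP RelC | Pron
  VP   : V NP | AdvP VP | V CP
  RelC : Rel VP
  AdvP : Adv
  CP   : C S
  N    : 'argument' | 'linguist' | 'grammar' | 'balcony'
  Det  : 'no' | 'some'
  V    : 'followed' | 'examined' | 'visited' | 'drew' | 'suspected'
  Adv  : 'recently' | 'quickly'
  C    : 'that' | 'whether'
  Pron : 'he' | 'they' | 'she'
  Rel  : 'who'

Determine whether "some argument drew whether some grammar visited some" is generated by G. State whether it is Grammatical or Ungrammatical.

For S → NP VP, the only prefix that parses as NP is 'some argument', but the remainder 'drew whether some grammar visited some' is not a VP under these rules.

Ungrammatical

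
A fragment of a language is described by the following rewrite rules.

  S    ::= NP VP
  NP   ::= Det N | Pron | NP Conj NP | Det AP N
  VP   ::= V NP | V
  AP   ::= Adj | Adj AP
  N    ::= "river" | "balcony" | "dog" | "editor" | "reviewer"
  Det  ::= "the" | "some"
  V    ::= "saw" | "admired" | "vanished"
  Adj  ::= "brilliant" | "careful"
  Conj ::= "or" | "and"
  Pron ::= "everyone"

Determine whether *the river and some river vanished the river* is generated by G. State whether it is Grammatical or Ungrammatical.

[S [NP [NP [Det the] [N river]] [Conj and] [NP [Det some] [N river]]] [VP [V vanished] [NP [Det the] [N river]]]]
The bracketing above is licensed at every node by one of the given productions, with S at the root.

Grammatical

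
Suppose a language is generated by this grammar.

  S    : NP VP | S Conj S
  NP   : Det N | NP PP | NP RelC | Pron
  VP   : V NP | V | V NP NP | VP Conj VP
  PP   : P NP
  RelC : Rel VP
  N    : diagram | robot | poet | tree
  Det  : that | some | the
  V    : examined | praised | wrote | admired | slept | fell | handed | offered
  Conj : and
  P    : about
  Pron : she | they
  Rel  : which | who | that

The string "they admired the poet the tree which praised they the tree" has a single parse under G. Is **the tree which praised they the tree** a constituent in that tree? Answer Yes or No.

Yes

[S [NP [Pron they]] [VP [V admired] [NP [Det the] [N poet]] [NP [NP [Det the] [N tree]] [RelC [Rel which] [VP [V praised] [NP [Pron they]] [NP [Det the] [N tree]]]]]]]
The words 'the tree which praised they the tree' are exhaustively dominated by a single NP node (built by NP → NP RelC), so they form a constituent.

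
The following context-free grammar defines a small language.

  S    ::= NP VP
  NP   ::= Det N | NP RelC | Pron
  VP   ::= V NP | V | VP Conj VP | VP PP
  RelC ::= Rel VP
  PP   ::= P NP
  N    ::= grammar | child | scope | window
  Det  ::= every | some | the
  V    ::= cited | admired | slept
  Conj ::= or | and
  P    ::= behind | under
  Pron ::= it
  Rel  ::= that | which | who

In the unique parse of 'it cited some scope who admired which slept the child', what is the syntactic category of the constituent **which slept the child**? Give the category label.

RelC

S
  NP
    Pron: it
  VP
    V: cited
    NP
      NP
        NP
          Det: some
          N: scope
        RelC
          Rel: who
          VP
            V: admired
      RelC
        Rel: which
        VP
          V: slept
          NP
            Det: the
            N: child
The span 'which slept the child' is the RelC node built by RelC → Rel VP.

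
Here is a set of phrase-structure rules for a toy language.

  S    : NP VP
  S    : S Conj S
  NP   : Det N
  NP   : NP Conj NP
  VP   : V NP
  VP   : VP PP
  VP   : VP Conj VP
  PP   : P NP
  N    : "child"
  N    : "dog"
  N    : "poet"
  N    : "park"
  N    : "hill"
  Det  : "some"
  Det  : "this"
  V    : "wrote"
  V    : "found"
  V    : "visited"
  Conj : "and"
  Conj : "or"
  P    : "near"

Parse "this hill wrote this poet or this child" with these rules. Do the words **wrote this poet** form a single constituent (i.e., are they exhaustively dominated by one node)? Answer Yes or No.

No

[S [NP [Det this] [N hill]] [VP [V wrote] [NP [NP [Det this] [N poet]] [Conj or] [NP [Det this] [N child]]]]]
The smallest constituent containing 'wrote this poet' is the VP spanning 'wrote this poet or this child'; no single node in the tree dominates exactly the given words.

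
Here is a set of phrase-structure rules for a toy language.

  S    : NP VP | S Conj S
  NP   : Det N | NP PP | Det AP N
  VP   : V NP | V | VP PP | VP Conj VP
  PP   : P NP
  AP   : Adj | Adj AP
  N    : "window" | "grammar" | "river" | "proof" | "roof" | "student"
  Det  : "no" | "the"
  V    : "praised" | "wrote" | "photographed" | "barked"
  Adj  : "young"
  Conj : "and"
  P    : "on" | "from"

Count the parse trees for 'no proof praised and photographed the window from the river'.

Two of the 3 distinct bracketings:
[S [NP [Det no] [N proof]] [VP [VP [VP [V praised]] [Conj and] [VP [V photographed] [NP [Det the] [N window]]]] [PP [P from] [NP [Det the] [N river]]]]]
[S [NP [Det no] [N proof]] [VP [VP [V praised]] [Conj and] [VP [V photographed] [NP [NP [Det the] [N window]] [PP [P from] [NP [Det the] [N river]]]]]]]
The difference turns on whether NP → NP PP is used at the relevant span, versus an alternative expansion of NP.

3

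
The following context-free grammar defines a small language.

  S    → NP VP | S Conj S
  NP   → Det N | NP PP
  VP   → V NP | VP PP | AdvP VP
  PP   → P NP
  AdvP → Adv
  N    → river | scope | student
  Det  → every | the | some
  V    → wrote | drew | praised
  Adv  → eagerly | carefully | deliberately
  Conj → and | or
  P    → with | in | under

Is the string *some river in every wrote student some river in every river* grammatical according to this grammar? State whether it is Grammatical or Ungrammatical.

A Det word can never sit immediately before a V word in any string this grammar generates, so the substring 'every wrote' rules out a derivation.

Ungrammatical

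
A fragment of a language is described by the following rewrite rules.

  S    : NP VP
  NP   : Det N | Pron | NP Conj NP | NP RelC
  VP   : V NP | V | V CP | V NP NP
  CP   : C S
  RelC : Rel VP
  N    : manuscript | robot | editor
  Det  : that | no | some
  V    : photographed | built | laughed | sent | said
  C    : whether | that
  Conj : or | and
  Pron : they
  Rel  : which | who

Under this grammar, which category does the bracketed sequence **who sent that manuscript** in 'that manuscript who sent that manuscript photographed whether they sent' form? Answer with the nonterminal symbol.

[S [NP [NP [Det that] [N manuscript]] [RelC [Rel who] [VP [V sent] [NP [Det that] [N manuscript]]]]] [VP [V photographed] [CP [C whether] [S [NP [Pron they]] [VP [V sent]]]]]]
The span 'who sent that manuscript' is the RelC node built by RelC → Rel VP.

RelC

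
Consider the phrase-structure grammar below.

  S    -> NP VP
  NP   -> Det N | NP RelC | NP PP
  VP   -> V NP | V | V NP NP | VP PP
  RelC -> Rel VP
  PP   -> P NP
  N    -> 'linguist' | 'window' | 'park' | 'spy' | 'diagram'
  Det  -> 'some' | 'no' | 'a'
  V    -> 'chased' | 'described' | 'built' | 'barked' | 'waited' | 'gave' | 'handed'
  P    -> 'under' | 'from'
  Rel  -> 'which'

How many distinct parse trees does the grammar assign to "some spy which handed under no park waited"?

The two bracketings:
[S [NP [NP [Det some] [N spy]] [RelC [Rel which] [VP [VP [V handed]] [PP [P under] [NP [Det no] [N park]]]]]] [VP [V waited]]]
[S [NP [NP [NP [Det some] [N spy]] [RelC [Rel which] [VP [V handed]]]] [PP [P under] [NP [Det no] [N park]]]] [VP [V waited]]]
The difference turns on whether NP → NP PP is used at the relevant span, versus an alternative expansion of NP.

2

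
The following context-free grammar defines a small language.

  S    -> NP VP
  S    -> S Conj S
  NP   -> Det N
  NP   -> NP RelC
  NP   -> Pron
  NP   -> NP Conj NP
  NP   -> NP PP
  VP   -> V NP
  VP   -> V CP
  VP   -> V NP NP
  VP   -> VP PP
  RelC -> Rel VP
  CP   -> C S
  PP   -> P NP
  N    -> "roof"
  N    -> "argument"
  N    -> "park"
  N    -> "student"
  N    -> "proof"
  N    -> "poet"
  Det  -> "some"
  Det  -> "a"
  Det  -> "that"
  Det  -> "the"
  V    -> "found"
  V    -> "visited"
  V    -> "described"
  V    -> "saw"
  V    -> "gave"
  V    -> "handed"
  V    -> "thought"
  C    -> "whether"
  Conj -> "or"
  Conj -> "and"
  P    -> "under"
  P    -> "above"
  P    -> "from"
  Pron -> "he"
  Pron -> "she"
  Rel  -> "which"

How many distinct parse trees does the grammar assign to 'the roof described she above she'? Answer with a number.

The two bracketings:
[S [NP [Det the] [N roof]] [VP [V described] [NP [NP [Pron she]] [PP [P above] [NP [Pron she]]]]]]
[S [NP [Det the] [N roof]] [VP [VP [V described] [NP [Pron she]]] [PP [P above] [NP [Pron she]]]]]
The difference turns on whether NP → NP PP is used at the relevant span, versus an alternative expansion of NP.

2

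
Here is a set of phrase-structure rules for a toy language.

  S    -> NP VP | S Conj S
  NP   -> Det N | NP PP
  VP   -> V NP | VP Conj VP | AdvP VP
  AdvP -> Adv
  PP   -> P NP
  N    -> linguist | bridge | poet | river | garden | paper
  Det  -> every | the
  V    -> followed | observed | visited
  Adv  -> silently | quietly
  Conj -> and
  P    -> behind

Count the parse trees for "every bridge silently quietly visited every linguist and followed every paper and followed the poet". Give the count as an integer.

9

Two of the 9 distinct bracketings:
[S [NP [Det every] [N bridge]] [VP [VP [AdvP [Adv silently]] [VP [AdvP [Adv quietly]] [VP [V visited] [NP [Det every] [N linguist]]]]] [Conj and] [VP [VP [V followed] [NP [Det every] [N paper]]] [Conj and] [VP [V followed] [NP [Det the] [N poet]]]]]]
[S [NP [Det every] [N bridge]] [VP [VP [VP [AdvP [Adv silently]] [VP [AdvP [Adv quietly]] [VP [V visited] [NP [Det every] [N linguist]]]]] [Conj and] [VP [V followed] [NP [Det every] [N paper]]]] [Conj and] [VP [V followed] [NP [Det the] [N poet]]]]]
The trees differ in how a recursive rule is bracketed over the same span.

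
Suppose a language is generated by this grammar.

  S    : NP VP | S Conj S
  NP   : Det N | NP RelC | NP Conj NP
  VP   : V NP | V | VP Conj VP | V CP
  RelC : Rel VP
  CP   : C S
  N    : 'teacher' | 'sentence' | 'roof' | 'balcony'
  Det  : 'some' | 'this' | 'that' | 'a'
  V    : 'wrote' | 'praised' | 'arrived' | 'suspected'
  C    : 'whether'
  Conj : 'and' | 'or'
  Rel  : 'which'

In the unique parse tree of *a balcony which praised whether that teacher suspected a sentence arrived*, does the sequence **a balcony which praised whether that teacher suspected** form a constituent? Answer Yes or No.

No

[S [NP [NP [Det a] [N balcony]] [RelC [Rel which] [VP [V praised] [CP [C whether] [S [NP [Det that] [N teacher]] [VP [V suspected] [NP [Det a] [N sentence]]]]]]]] [VP [V arrived]]]
The smallest constituent containing 'a balcony which praised whether that teacher suspected' is the NP spanning 'a balcony which praised whether that teacher suspected a sentence'; no single node in the tree dominates exactly the given words.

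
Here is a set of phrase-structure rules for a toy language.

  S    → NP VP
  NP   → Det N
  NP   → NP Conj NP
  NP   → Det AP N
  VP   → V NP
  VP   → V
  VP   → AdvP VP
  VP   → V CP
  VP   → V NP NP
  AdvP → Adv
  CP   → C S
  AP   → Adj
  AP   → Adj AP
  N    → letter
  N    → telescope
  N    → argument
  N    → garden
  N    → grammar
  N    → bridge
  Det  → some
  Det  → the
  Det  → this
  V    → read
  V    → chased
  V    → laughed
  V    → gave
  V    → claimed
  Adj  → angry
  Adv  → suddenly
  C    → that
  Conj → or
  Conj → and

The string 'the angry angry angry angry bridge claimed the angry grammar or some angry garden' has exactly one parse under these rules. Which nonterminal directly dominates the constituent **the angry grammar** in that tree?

[S [NP [Det the] [AP [Adj angry] [AP [Adj angry] [AP [Adj angry] [AP [Adj angry]]]]] [N bridge]] [VP [V claimed] [NP [NP [Det the] [AP [Adj angry]] [N grammar]] [Conj or] [NP [Det some] [AP [Adj angry]] [N garden]]]]]
The span 'the angry grammar' is the NP node built by NP → Det AP N.
Its mother is the NP built by NP → NP Conj NP.

NP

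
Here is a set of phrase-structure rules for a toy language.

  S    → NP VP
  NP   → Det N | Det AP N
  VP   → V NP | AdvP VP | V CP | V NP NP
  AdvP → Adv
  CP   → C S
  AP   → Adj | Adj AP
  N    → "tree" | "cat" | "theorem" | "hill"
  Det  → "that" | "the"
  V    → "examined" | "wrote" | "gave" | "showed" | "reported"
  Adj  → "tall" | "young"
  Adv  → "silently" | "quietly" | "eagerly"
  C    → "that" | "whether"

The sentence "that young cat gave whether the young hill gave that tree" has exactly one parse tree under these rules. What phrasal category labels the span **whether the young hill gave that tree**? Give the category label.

[S [NP [Det that] [AP [Adj young]] [N cat]] [VP [V gave] [CP [C whether] [S [NP [Det the] [AP [Adj young]] [N hill]] [VP [V gave] [NP [Det that] [N tree]]]]]]]
The span 'whether the young hill gave that tree' is the CP node built by CP → C S.

CP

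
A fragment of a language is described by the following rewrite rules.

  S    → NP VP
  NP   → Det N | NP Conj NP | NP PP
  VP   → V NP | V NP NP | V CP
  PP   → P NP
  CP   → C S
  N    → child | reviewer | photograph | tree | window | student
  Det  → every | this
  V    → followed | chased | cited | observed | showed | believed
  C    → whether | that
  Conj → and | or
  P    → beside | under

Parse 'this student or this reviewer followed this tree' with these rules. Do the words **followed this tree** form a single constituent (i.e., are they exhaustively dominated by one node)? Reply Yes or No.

[S [NP [NP [Det this] [N student]] [Conj or] [NP [Det this] [N reviewer]]] [VP [V followed] [NP [Det this] [N tree]]]]
The words 'followed this tree' are exhaustively dominated by a single VP node (built by VP → V NP), so they form a constituent.

Yes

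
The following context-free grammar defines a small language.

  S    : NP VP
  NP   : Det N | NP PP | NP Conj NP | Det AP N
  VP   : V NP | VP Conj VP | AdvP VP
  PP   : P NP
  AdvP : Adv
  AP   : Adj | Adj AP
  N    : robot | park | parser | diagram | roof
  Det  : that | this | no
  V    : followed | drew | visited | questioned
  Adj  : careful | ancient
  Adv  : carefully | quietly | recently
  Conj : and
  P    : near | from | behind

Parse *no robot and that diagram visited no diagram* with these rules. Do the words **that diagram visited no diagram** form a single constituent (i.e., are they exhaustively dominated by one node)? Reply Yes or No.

[S [NP [NP [Det no] [N robot]] [Conj and] [NP [Det that] [N diagram]]] [VP [V visited] [NP [Det no] [N diagram]]]]
The smallest constituent containing 'that diagram visited no diagram' is the S spanning 'no robot and that diagram visited no diagram'; no single node in the tree dominates exactly the given words.

No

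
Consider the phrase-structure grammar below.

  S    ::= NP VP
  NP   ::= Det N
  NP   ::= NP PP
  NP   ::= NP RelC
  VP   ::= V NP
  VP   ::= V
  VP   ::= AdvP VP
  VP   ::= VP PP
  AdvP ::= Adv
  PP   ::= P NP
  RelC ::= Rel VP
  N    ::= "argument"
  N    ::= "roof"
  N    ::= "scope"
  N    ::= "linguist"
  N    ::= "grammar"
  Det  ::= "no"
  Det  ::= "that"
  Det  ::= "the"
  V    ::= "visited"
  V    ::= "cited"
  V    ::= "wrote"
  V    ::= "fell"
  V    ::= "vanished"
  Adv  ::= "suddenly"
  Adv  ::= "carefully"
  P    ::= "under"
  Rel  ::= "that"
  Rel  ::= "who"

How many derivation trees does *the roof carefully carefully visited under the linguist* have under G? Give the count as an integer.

3

Two of the 3 distinct bracketings:
[S [NP [Det the] [N roof]] [VP [AdvP [Adv carefully]] [VP [AdvP [Adv carefully]] [VP [VP [V visited]] [PP [P under] [NP [Det the] [N linguist]]]]]]]
[S [NP [Det the] [N roof]] [VP [AdvP [Adv carefully]] [VP [VP [AdvP [Adv carefully]] [VP [V visited]]] [PP [P under] [NP [Det the] [N linguist]]]]]]
The trees differ in how a recursive rule is bracketed over the same span.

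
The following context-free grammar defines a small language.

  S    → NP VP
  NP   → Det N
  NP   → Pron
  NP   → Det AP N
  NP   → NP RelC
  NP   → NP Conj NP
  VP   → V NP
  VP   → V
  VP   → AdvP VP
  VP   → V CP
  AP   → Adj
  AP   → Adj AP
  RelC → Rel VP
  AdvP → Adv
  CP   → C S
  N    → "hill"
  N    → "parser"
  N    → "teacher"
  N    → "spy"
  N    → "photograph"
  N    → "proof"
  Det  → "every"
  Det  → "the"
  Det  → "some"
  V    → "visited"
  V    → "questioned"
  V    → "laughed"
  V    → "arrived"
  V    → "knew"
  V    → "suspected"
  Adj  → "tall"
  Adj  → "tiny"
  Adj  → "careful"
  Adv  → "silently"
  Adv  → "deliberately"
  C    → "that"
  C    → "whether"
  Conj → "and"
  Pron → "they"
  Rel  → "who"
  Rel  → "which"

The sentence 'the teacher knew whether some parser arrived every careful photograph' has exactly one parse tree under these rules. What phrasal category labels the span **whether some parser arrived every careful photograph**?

CP

S
  NP
    Det: the
    N: teacher
  VP
    V: knew
    CP
      C: whether
      S
        NP
          Det: some
          N: parser
        VP
          V: arrived
          NP
            Det: every
            AP
              Adj: careful
            N: photograph
The span 'whether some parser arrived every careful photograph' is the CP node built by CP → C S.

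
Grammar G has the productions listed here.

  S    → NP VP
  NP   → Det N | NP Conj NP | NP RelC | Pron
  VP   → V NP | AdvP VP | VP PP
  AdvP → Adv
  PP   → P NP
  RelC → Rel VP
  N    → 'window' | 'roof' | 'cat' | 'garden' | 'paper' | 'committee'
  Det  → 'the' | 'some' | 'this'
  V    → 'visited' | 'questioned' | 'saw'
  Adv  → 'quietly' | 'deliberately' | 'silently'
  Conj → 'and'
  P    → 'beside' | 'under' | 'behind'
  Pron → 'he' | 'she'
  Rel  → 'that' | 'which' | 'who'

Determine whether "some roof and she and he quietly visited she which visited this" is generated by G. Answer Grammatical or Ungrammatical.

For S → NP VP, every NP-prefix leaves a non-VP remainder: after 'some roof' the remainder is not a VP; after 'some roof and she' the remainder is not a VP; after 'some roof and she and he' the remainder is not a VP.

Ungrammatical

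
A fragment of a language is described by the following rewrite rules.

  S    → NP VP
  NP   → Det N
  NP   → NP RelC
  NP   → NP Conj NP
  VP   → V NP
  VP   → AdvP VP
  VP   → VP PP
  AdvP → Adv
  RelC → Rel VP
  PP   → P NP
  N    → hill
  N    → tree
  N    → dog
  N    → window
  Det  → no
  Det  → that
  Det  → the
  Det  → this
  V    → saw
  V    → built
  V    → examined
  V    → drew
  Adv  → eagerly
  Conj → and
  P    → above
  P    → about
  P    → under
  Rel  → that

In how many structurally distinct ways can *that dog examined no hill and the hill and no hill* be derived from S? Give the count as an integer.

The two bracketings:
[S [NP [Det that] [N dog]] [VP [V examined] [NP [NP [Det no] [N hill]] [Conj and] [NP [NP [Det the] [N hill]] [Conj and] [NP [Det no] [N hill]]]]]]
[S [NP [Det that] [N dog]] [VP [V examined] [NP [NP [NP [Det no] [N hill]] [Conj and] [NP [Det the] [N hill]]] [Conj and] [NP [Det no] [N hill]]]]]
The trees differ in how a recursive rule is bracketed over the same span.

2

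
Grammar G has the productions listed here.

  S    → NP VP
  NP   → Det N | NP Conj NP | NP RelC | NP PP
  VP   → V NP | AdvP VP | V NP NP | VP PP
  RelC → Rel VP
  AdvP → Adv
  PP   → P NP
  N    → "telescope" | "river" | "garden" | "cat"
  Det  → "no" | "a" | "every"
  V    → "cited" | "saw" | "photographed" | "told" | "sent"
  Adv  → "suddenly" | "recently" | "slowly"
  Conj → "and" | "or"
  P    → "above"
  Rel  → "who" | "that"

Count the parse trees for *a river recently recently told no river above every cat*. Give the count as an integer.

Two of the 4 distinct bracketings:
[S [NP [Det a] [N river]] [VP [AdvP [Adv recently]] [VP [AdvP [Adv recently]] [VP [V told] [NP [NP [Det no] [N river]] [PP [P above] [NP [Det every] [N cat]]]]]]]]
[S [NP [Det a] [N river]] [VP [AdvP [Adv recently]] [VP [AdvP [Adv recently]] [VP [VP [V told] [NP [Det no] [N river]]] [PP [P above] [NP [Det every] [N cat]]]]]]]
The difference turns on whether NP → NP PP is used at the relevant span, versus an alternative expansion of NP.

4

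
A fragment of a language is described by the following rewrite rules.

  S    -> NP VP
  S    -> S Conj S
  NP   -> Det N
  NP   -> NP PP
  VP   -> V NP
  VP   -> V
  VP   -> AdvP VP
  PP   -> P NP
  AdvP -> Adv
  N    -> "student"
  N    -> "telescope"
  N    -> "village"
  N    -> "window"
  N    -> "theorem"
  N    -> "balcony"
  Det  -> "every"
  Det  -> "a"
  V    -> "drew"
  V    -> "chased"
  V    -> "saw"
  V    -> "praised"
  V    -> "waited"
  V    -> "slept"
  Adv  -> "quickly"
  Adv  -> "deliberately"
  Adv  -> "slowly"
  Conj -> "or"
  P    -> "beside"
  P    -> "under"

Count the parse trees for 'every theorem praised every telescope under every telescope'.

[S [NP [Det every] [N theorem]] [VP [V praised] [NP [NP [Det every] [N telescope]] [PP [P under] [NP [Det every] [N telescope]]]]]]
No rule offers an alternative attachment or grouping for any span, so this is the only derivation.

1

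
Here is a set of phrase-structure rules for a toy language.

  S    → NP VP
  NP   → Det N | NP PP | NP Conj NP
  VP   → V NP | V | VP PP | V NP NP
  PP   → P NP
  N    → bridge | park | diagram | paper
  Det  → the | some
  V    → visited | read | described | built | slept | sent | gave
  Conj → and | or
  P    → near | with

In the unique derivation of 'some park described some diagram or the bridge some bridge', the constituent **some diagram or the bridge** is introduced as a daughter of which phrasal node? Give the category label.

VP

[S [NP [Det some] [N park]] [VP [V described] [NP [NP [Det some] [N diagram]] [Conj or] [NP [Det the] [N bridge]]] [NP [Det some] [N bridge]]]]
The span 'some diagram or the bridge' is the NP node built by NP → NP Conj NP.
Its mother is the VP built by VP → V NP NP.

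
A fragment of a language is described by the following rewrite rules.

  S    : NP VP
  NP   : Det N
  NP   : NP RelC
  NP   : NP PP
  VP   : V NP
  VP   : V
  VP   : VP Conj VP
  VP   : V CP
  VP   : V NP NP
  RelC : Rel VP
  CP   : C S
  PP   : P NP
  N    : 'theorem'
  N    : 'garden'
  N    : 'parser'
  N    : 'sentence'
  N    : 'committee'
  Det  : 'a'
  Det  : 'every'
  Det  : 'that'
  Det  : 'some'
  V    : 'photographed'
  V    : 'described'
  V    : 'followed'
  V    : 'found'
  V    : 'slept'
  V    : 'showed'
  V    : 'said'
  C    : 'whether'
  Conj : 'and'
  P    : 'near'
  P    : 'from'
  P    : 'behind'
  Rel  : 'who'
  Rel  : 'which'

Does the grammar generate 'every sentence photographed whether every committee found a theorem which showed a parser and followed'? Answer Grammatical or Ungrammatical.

Grammatical

S
  NP
    Det: every
    N: sentence
  VP
    VP
      V: photographed
      CP
        C: whether
        S
          NP
            Det: every
            N: committee
          VP
            V: found
            NP
              NP
                Det: a
                N: theorem
              RelC
                Rel: which
                VP
                  V: showed
                  NP
                    Det: a
                    N: parser
    Conj: and
    VP
      V: followed
The bracketing above is licensed at every node by one of the given productions, with S at the root.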